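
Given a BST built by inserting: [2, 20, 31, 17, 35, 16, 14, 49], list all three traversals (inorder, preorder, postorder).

Tree insertion order: [2, 20, 31, 17, 35, 16, 14, 49]
Tree (level-order array): [2, None, 20, 17, 31, 16, None, None, 35, 14, None, None, 49]
Inorder (L, root, R): [2, 14, 16, 17, 20, 31, 35, 49]
Preorder (root, L, R): [2, 20, 17, 16, 14, 31, 35, 49]
Postorder (L, R, root): [14, 16, 17, 49, 35, 31, 20, 2]


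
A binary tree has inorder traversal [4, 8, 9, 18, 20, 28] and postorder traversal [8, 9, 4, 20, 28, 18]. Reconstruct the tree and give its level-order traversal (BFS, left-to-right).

Inorder:   [4, 8, 9, 18, 20, 28]
Postorder: [8, 9, 4, 20, 28, 18]
Algorithm: postorder visits root last, so walk postorder right-to-left;
each value is the root of the current inorder slice — split it at that
value, recurse on the right subtree first, then the left.
Recursive splits:
  root=18; inorder splits into left=[4, 8, 9], right=[20, 28]
  root=28; inorder splits into left=[20], right=[]
  root=20; inorder splits into left=[], right=[]
  root=4; inorder splits into left=[], right=[8, 9]
  root=9; inorder splits into left=[8], right=[]
  root=8; inorder splits into left=[], right=[]
Reconstructed level-order: [18, 4, 28, 9, 20, 8]


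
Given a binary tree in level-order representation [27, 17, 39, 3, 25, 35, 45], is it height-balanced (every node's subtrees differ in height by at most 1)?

Tree (level-order array): [27, 17, 39, 3, 25, 35, 45]
Definition: a tree is height-balanced if, at every node, |h(left) - h(right)| <= 1 (empty subtree has height -1).
Bottom-up per-node check:
  node 3: h_left=-1, h_right=-1, diff=0 [OK], height=0
  node 25: h_left=-1, h_right=-1, diff=0 [OK], height=0
  node 17: h_left=0, h_right=0, diff=0 [OK], height=1
  node 35: h_left=-1, h_right=-1, diff=0 [OK], height=0
  node 45: h_left=-1, h_right=-1, diff=0 [OK], height=0
  node 39: h_left=0, h_right=0, diff=0 [OK], height=1
  node 27: h_left=1, h_right=1, diff=0 [OK], height=2
All nodes satisfy the balance condition.
Result: Balanced


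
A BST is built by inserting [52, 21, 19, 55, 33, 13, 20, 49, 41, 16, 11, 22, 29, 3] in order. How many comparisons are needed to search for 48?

Search path for 48: 52 -> 21 -> 33 -> 49 -> 41
Found: False
Comparisons: 5


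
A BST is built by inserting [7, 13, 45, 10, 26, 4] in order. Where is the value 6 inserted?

Starting tree (level order): [7, 4, 13, None, None, 10, 45, None, None, 26]
Insertion path: 7 -> 4
Result: insert 6 as right child of 4
Final tree (level order): [7, 4, 13, None, 6, 10, 45, None, None, None, None, 26]


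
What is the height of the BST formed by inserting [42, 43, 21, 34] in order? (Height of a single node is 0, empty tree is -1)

Insertion order: [42, 43, 21, 34]
Tree (level-order array): [42, 21, 43, None, 34]
Compute height bottom-up (empty subtree = -1):
  height(34) = 1 + max(-1, -1) = 0
  height(21) = 1 + max(-1, 0) = 1
  height(43) = 1 + max(-1, -1) = 0
  height(42) = 1 + max(1, 0) = 2
Height = 2


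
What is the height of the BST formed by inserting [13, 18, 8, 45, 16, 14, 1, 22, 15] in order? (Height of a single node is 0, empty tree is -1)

Insertion order: [13, 18, 8, 45, 16, 14, 1, 22, 15]
Tree (level-order array): [13, 8, 18, 1, None, 16, 45, None, None, 14, None, 22, None, None, 15]
Compute height bottom-up (empty subtree = -1):
  height(1) = 1 + max(-1, -1) = 0
  height(8) = 1 + max(0, -1) = 1
  height(15) = 1 + max(-1, -1) = 0
  height(14) = 1 + max(-1, 0) = 1
  height(16) = 1 + max(1, -1) = 2
  height(22) = 1 + max(-1, -1) = 0
  height(45) = 1 + max(0, -1) = 1
  height(18) = 1 + max(2, 1) = 3
  height(13) = 1 + max(1, 3) = 4
Height = 4


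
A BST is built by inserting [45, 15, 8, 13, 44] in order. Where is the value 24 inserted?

Starting tree (level order): [45, 15, None, 8, 44, None, 13]
Insertion path: 45 -> 15 -> 44
Result: insert 24 as left child of 44
Final tree (level order): [45, 15, None, 8, 44, None, 13, 24]


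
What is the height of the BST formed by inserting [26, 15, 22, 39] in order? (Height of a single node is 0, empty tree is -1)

Insertion order: [26, 15, 22, 39]
Tree (level-order array): [26, 15, 39, None, 22]
Compute height bottom-up (empty subtree = -1):
  height(22) = 1 + max(-1, -1) = 0
  height(15) = 1 + max(-1, 0) = 1
  height(39) = 1 + max(-1, -1) = 0
  height(26) = 1 + max(1, 0) = 2
Height = 2


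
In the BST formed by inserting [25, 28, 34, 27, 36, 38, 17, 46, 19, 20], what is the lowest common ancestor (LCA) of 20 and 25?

Tree insertion order: [25, 28, 34, 27, 36, 38, 17, 46, 19, 20]
Tree (level-order array): [25, 17, 28, None, 19, 27, 34, None, 20, None, None, None, 36, None, None, None, 38, None, 46]
In a BST, the LCA of p=20, q=25 is the first node v on the
root-to-leaf path with p <= v <= q (go left if both < v, right if both > v).
Walk from root:
  at 25: 20 <= 25 <= 25, this is the LCA
LCA = 25


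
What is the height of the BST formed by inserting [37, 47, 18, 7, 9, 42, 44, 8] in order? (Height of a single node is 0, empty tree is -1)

Insertion order: [37, 47, 18, 7, 9, 42, 44, 8]
Tree (level-order array): [37, 18, 47, 7, None, 42, None, None, 9, None, 44, 8]
Compute height bottom-up (empty subtree = -1):
  height(8) = 1 + max(-1, -1) = 0
  height(9) = 1 + max(0, -1) = 1
  height(7) = 1 + max(-1, 1) = 2
  height(18) = 1 + max(2, -1) = 3
  height(44) = 1 + max(-1, -1) = 0
  height(42) = 1 + max(-1, 0) = 1
  height(47) = 1 + max(1, -1) = 2
  height(37) = 1 + max(3, 2) = 4
Height = 4


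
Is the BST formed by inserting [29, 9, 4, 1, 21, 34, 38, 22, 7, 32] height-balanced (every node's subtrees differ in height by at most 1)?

Tree (level-order array): [29, 9, 34, 4, 21, 32, 38, 1, 7, None, 22]
Definition: a tree is height-balanced if, at every node, |h(left) - h(right)| <= 1 (empty subtree has height -1).
Bottom-up per-node check:
  node 1: h_left=-1, h_right=-1, diff=0 [OK], height=0
  node 7: h_left=-1, h_right=-1, diff=0 [OK], height=0
  node 4: h_left=0, h_right=0, diff=0 [OK], height=1
  node 22: h_left=-1, h_right=-1, diff=0 [OK], height=0
  node 21: h_left=-1, h_right=0, diff=1 [OK], height=1
  node 9: h_left=1, h_right=1, diff=0 [OK], height=2
  node 32: h_left=-1, h_right=-1, diff=0 [OK], height=0
  node 38: h_left=-1, h_right=-1, diff=0 [OK], height=0
  node 34: h_left=0, h_right=0, diff=0 [OK], height=1
  node 29: h_left=2, h_right=1, diff=1 [OK], height=3
All nodes satisfy the balance condition.
Result: Balanced


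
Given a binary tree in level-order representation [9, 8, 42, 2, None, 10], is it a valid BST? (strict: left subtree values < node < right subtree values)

Level-order array: [9, 8, 42, 2, None, 10]
Validate using subtree bounds (lo, hi): at each node, require lo < value < hi,
then recurse left with hi=value and right with lo=value.
Preorder trace (stopping at first violation):
  at node 9 with bounds (-inf, +inf): OK
  at node 8 with bounds (-inf, 9): OK
  at node 2 with bounds (-inf, 8): OK
  at node 42 with bounds (9, +inf): OK
  at node 10 with bounds (9, 42): OK
No violation found at any node.
Result: Valid BST


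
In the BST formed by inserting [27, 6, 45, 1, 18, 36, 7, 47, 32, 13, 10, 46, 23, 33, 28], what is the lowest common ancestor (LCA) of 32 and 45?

Tree insertion order: [27, 6, 45, 1, 18, 36, 7, 47, 32, 13, 10, 46, 23, 33, 28]
Tree (level-order array): [27, 6, 45, 1, 18, 36, 47, None, None, 7, 23, 32, None, 46, None, None, 13, None, None, 28, 33, None, None, 10]
In a BST, the LCA of p=32, q=45 is the first node v on the
root-to-leaf path with p <= v <= q (go left if both < v, right if both > v).
Walk from root:
  at 27: both 32 and 45 > 27, go right
  at 45: 32 <= 45 <= 45, this is the LCA
LCA = 45


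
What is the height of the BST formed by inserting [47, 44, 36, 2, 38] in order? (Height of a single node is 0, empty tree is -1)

Insertion order: [47, 44, 36, 2, 38]
Tree (level-order array): [47, 44, None, 36, None, 2, 38]
Compute height bottom-up (empty subtree = -1):
  height(2) = 1 + max(-1, -1) = 0
  height(38) = 1 + max(-1, -1) = 0
  height(36) = 1 + max(0, 0) = 1
  height(44) = 1 + max(1, -1) = 2
  height(47) = 1 + max(2, -1) = 3
Height = 3


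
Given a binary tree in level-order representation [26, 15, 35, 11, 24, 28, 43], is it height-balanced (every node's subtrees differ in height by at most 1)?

Tree (level-order array): [26, 15, 35, 11, 24, 28, 43]
Definition: a tree is height-balanced if, at every node, |h(left) - h(right)| <= 1 (empty subtree has height -1).
Bottom-up per-node check:
  node 11: h_left=-1, h_right=-1, diff=0 [OK], height=0
  node 24: h_left=-1, h_right=-1, diff=0 [OK], height=0
  node 15: h_left=0, h_right=0, diff=0 [OK], height=1
  node 28: h_left=-1, h_right=-1, diff=0 [OK], height=0
  node 43: h_left=-1, h_right=-1, diff=0 [OK], height=0
  node 35: h_left=0, h_right=0, diff=0 [OK], height=1
  node 26: h_left=1, h_right=1, diff=0 [OK], height=2
All nodes satisfy the balance condition.
Result: Balanced


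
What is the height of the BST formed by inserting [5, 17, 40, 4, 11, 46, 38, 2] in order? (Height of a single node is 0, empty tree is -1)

Insertion order: [5, 17, 40, 4, 11, 46, 38, 2]
Tree (level-order array): [5, 4, 17, 2, None, 11, 40, None, None, None, None, 38, 46]
Compute height bottom-up (empty subtree = -1):
  height(2) = 1 + max(-1, -1) = 0
  height(4) = 1 + max(0, -1) = 1
  height(11) = 1 + max(-1, -1) = 0
  height(38) = 1 + max(-1, -1) = 0
  height(46) = 1 + max(-1, -1) = 0
  height(40) = 1 + max(0, 0) = 1
  height(17) = 1 + max(0, 1) = 2
  height(5) = 1 + max(1, 2) = 3
Height = 3


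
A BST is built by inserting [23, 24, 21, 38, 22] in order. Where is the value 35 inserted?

Starting tree (level order): [23, 21, 24, None, 22, None, 38]
Insertion path: 23 -> 24 -> 38
Result: insert 35 as left child of 38
Final tree (level order): [23, 21, 24, None, 22, None, 38, None, None, 35]


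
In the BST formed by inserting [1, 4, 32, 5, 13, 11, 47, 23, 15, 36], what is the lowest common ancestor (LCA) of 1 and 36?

Tree insertion order: [1, 4, 32, 5, 13, 11, 47, 23, 15, 36]
Tree (level-order array): [1, None, 4, None, 32, 5, 47, None, 13, 36, None, 11, 23, None, None, None, None, 15]
In a BST, the LCA of p=1, q=36 is the first node v on the
root-to-leaf path with p <= v <= q (go left if both < v, right if both > v).
Walk from root:
  at 1: 1 <= 1 <= 36, this is the LCA
LCA = 1


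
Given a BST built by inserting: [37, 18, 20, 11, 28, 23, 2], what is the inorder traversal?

Tree insertion order: [37, 18, 20, 11, 28, 23, 2]
Tree (level-order array): [37, 18, None, 11, 20, 2, None, None, 28, None, None, 23]
Inorder traversal: [2, 11, 18, 20, 23, 28, 37]


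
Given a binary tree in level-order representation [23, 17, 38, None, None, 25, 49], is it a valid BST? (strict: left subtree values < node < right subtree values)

Level-order array: [23, 17, 38, None, None, 25, 49]
Validate using subtree bounds (lo, hi): at each node, require lo < value < hi,
then recurse left with hi=value and right with lo=value.
Preorder trace (stopping at first violation):
  at node 23 with bounds (-inf, +inf): OK
  at node 17 with bounds (-inf, 23): OK
  at node 38 with bounds (23, +inf): OK
  at node 25 with bounds (23, 38): OK
  at node 49 with bounds (38, +inf): OK
No violation found at any node.
Result: Valid BST


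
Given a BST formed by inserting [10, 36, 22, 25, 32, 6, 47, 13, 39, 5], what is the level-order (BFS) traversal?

Tree insertion order: [10, 36, 22, 25, 32, 6, 47, 13, 39, 5]
Tree (level-order array): [10, 6, 36, 5, None, 22, 47, None, None, 13, 25, 39, None, None, None, None, 32]
BFS from the root, enqueuing left then right child of each popped node:
  queue [10] -> pop 10, enqueue [6, 36], visited so far: [10]
  queue [6, 36] -> pop 6, enqueue [5], visited so far: [10, 6]
  queue [36, 5] -> pop 36, enqueue [22, 47], visited so far: [10, 6, 36]
  queue [5, 22, 47] -> pop 5, enqueue [none], visited so far: [10, 6, 36, 5]
  queue [22, 47] -> pop 22, enqueue [13, 25], visited so far: [10, 6, 36, 5, 22]
  queue [47, 13, 25] -> pop 47, enqueue [39], visited so far: [10, 6, 36, 5, 22, 47]
  queue [13, 25, 39] -> pop 13, enqueue [none], visited so far: [10, 6, 36, 5, 22, 47, 13]
  queue [25, 39] -> pop 25, enqueue [32], visited so far: [10, 6, 36, 5, 22, 47, 13, 25]
  queue [39, 32] -> pop 39, enqueue [none], visited so far: [10, 6, 36, 5, 22, 47, 13, 25, 39]
  queue [32] -> pop 32, enqueue [none], visited so far: [10, 6, 36, 5, 22, 47, 13, 25, 39, 32]
Result: [10, 6, 36, 5, 22, 47, 13, 25, 39, 32]


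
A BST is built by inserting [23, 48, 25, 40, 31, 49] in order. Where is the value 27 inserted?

Starting tree (level order): [23, None, 48, 25, 49, None, 40, None, None, 31]
Insertion path: 23 -> 48 -> 25 -> 40 -> 31
Result: insert 27 as left child of 31
Final tree (level order): [23, None, 48, 25, 49, None, 40, None, None, 31, None, 27]


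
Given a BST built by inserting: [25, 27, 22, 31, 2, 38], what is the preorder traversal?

Tree insertion order: [25, 27, 22, 31, 2, 38]
Tree (level-order array): [25, 22, 27, 2, None, None, 31, None, None, None, 38]
Preorder traversal: [25, 22, 2, 27, 31, 38]


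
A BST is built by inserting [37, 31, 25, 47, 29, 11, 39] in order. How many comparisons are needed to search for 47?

Search path for 47: 37 -> 47
Found: True
Comparisons: 2


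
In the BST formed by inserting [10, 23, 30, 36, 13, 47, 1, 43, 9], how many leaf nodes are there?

Tree built from: [10, 23, 30, 36, 13, 47, 1, 43, 9]
Tree (level-order array): [10, 1, 23, None, 9, 13, 30, None, None, None, None, None, 36, None, 47, 43]
Rule: A leaf has 0 children.
Per-node child counts:
  node 10: 2 child(ren)
  node 1: 1 child(ren)
  node 9: 0 child(ren)
  node 23: 2 child(ren)
  node 13: 0 child(ren)
  node 30: 1 child(ren)
  node 36: 1 child(ren)
  node 47: 1 child(ren)
  node 43: 0 child(ren)
Matching nodes: [9, 13, 43]
Count of leaf nodes: 3


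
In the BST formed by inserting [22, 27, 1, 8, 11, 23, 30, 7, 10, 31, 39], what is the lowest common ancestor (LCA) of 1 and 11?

Tree insertion order: [22, 27, 1, 8, 11, 23, 30, 7, 10, 31, 39]
Tree (level-order array): [22, 1, 27, None, 8, 23, 30, 7, 11, None, None, None, 31, None, None, 10, None, None, 39]
In a BST, the LCA of p=1, q=11 is the first node v on the
root-to-leaf path with p <= v <= q (go left if both < v, right if both > v).
Walk from root:
  at 22: both 1 and 11 < 22, go left
  at 1: 1 <= 1 <= 11, this is the LCA
LCA = 1


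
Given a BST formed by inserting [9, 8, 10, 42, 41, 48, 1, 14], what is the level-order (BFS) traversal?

Tree insertion order: [9, 8, 10, 42, 41, 48, 1, 14]
Tree (level-order array): [9, 8, 10, 1, None, None, 42, None, None, 41, 48, 14]
BFS from the root, enqueuing left then right child of each popped node:
  queue [9] -> pop 9, enqueue [8, 10], visited so far: [9]
  queue [8, 10] -> pop 8, enqueue [1], visited so far: [9, 8]
  queue [10, 1] -> pop 10, enqueue [42], visited so far: [9, 8, 10]
  queue [1, 42] -> pop 1, enqueue [none], visited so far: [9, 8, 10, 1]
  queue [42] -> pop 42, enqueue [41, 48], visited so far: [9, 8, 10, 1, 42]
  queue [41, 48] -> pop 41, enqueue [14], visited so far: [9, 8, 10, 1, 42, 41]
  queue [48, 14] -> pop 48, enqueue [none], visited so far: [9, 8, 10, 1, 42, 41, 48]
  queue [14] -> pop 14, enqueue [none], visited so far: [9, 8, 10, 1, 42, 41, 48, 14]
Result: [9, 8, 10, 1, 42, 41, 48, 14]


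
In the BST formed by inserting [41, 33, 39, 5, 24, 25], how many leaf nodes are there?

Tree built from: [41, 33, 39, 5, 24, 25]
Tree (level-order array): [41, 33, None, 5, 39, None, 24, None, None, None, 25]
Rule: A leaf has 0 children.
Per-node child counts:
  node 41: 1 child(ren)
  node 33: 2 child(ren)
  node 5: 1 child(ren)
  node 24: 1 child(ren)
  node 25: 0 child(ren)
  node 39: 0 child(ren)
Matching nodes: [25, 39]
Count of leaf nodes: 2


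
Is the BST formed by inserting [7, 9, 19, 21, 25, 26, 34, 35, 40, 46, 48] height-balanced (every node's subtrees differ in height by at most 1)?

Tree (level-order array): [7, None, 9, None, 19, None, 21, None, 25, None, 26, None, 34, None, 35, None, 40, None, 46, None, 48]
Definition: a tree is height-balanced if, at every node, |h(left) - h(right)| <= 1 (empty subtree has height -1).
Bottom-up per-node check:
  node 48: h_left=-1, h_right=-1, diff=0 [OK], height=0
  node 46: h_left=-1, h_right=0, diff=1 [OK], height=1
  node 40: h_left=-1, h_right=1, diff=2 [FAIL (|-1-1|=2 > 1)], height=2
  node 35: h_left=-1, h_right=2, diff=3 [FAIL (|-1-2|=3 > 1)], height=3
  node 34: h_left=-1, h_right=3, diff=4 [FAIL (|-1-3|=4 > 1)], height=4
  node 26: h_left=-1, h_right=4, diff=5 [FAIL (|-1-4|=5 > 1)], height=5
  node 25: h_left=-1, h_right=5, diff=6 [FAIL (|-1-5|=6 > 1)], height=6
  node 21: h_left=-1, h_right=6, diff=7 [FAIL (|-1-6|=7 > 1)], height=7
  node 19: h_left=-1, h_right=7, diff=8 [FAIL (|-1-7|=8 > 1)], height=8
  node 9: h_left=-1, h_right=8, diff=9 [FAIL (|-1-8|=9 > 1)], height=9
  node 7: h_left=-1, h_right=9, diff=10 [FAIL (|-1-9|=10 > 1)], height=10
Node 40 violates the condition: |-1 - 1| = 2 > 1.
Result: Not balanced


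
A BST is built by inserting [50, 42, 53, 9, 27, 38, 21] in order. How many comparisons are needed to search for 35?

Search path for 35: 50 -> 42 -> 9 -> 27 -> 38
Found: False
Comparisons: 5


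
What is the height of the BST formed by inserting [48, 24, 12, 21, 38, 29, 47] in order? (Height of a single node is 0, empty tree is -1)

Insertion order: [48, 24, 12, 21, 38, 29, 47]
Tree (level-order array): [48, 24, None, 12, 38, None, 21, 29, 47]
Compute height bottom-up (empty subtree = -1):
  height(21) = 1 + max(-1, -1) = 0
  height(12) = 1 + max(-1, 0) = 1
  height(29) = 1 + max(-1, -1) = 0
  height(47) = 1 + max(-1, -1) = 0
  height(38) = 1 + max(0, 0) = 1
  height(24) = 1 + max(1, 1) = 2
  height(48) = 1 + max(2, -1) = 3
Height = 3


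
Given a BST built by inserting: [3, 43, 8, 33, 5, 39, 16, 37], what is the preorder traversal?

Tree insertion order: [3, 43, 8, 33, 5, 39, 16, 37]
Tree (level-order array): [3, None, 43, 8, None, 5, 33, None, None, 16, 39, None, None, 37]
Preorder traversal: [3, 43, 8, 5, 33, 16, 39, 37]


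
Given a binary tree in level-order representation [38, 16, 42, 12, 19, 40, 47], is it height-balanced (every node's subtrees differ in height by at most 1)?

Tree (level-order array): [38, 16, 42, 12, 19, 40, 47]
Definition: a tree is height-balanced if, at every node, |h(left) - h(right)| <= 1 (empty subtree has height -1).
Bottom-up per-node check:
  node 12: h_left=-1, h_right=-1, diff=0 [OK], height=0
  node 19: h_left=-1, h_right=-1, diff=0 [OK], height=0
  node 16: h_left=0, h_right=0, diff=0 [OK], height=1
  node 40: h_left=-1, h_right=-1, diff=0 [OK], height=0
  node 47: h_left=-1, h_right=-1, diff=0 [OK], height=0
  node 42: h_left=0, h_right=0, diff=0 [OK], height=1
  node 38: h_left=1, h_right=1, diff=0 [OK], height=2
All nodes satisfy the balance condition.
Result: Balanced


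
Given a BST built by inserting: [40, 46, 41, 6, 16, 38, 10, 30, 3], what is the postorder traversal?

Tree insertion order: [40, 46, 41, 6, 16, 38, 10, 30, 3]
Tree (level-order array): [40, 6, 46, 3, 16, 41, None, None, None, 10, 38, None, None, None, None, 30]
Postorder traversal: [3, 10, 30, 38, 16, 6, 41, 46, 40]


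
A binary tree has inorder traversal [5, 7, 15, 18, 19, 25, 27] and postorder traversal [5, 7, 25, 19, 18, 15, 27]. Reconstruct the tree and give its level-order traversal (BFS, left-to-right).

Inorder:   [5, 7, 15, 18, 19, 25, 27]
Postorder: [5, 7, 25, 19, 18, 15, 27]
Algorithm: postorder visits root last, so walk postorder right-to-left;
each value is the root of the current inorder slice — split it at that
value, recurse on the right subtree first, then the left.
Recursive splits:
  root=27; inorder splits into left=[5, 7, 15, 18, 19, 25], right=[]
  root=15; inorder splits into left=[5, 7], right=[18, 19, 25]
  root=18; inorder splits into left=[], right=[19, 25]
  root=19; inorder splits into left=[], right=[25]
  root=25; inorder splits into left=[], right=[]
  root=7; inorder splits into left=[5], right=[]
  root=5; inorder splits into left=[], right=[]
Reconstructed level-order: [27, 15, 7, 18, 5, 19, 25]


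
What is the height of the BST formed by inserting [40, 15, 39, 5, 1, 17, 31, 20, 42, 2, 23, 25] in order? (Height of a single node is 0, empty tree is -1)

Insertion order: [40, 15, 39, 5, 1, 17, 31, 20, 42, 2, 23, 25]
Tree (level-order array): [40, 15, 42, 5, 39, None, None, 1, None, 17, None, None, 2, None, 31, None, None, 20, None, None, 23, None, 25]
Compute height bottom-up (empty subtree = -1):
  height(2) = 1 + max(-1, -1) = 0
  height(1) = 1 + max(-1, 0) = 1
  height(5) = 1 + max(1, -1) = 2
  height(25) = 1 + max(-1, -1) = 0
  height(23) = 1 + max(-1, 0) = 1
  height(20) = 1 + max(-1, 1) = 2
  height(31) = 1 + max(2, -1) = 3
  height(17) = 1 + max(-1, 3) = 4
  height(39) = 1 + max(4, -1) = 5
  height(15) = 1 + max(2, 5) = 6
  height(42) = 1 + max(-1, -1) = 0
  height(40) = 1 + max(6, 0) = 7
Height = 7


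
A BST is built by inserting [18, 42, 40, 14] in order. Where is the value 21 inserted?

Starting tree (level order): [18, 14, 42, None, None, 40]
Insertion path: 18 -> 42 -> 40
Result: insert 21 as left child of 40
Final tree (level order): [18, 14, 42, None, None, 40, None, 21]


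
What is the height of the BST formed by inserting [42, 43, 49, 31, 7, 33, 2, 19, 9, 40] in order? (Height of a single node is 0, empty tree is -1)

Insertion order: [42, 43, 49, 31, 7, 33, 2, 19, 9, 40]
Tree (level-order array): [42, 31, 43, 7, 33, None, 49, 2, 19, None, 40, None, None, None, None, 9]
Compute height bottom-up (empty subtree = -1):
  height(2) = 1 + max(-1, -1) = 0
  height(9) = 1 + max(-1, -1) = 0
  height(19) = 1 + max(0, -1) = 1
  height(7) = 1 + max(0, 1) = 2
  height(40) = 1 + max(-1, -1) = 0
  height(33) = 1 + max(-1, 0) = 1
  height(31) = 1 + max(2, 1) = 3
  height(49) = 1 + max(-1, -1) = 0
  height(43) = 1 + max(-1, 0) = 1
  height(42) = 1 + max(3, 1) = 4
Height = 4


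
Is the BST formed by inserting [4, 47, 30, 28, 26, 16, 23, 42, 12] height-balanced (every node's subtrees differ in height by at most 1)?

Tree (level-order array): [4, None, 47, 30, None, 28, 42, 26, None, None, None, 16, None, 12, 23]
Definition: a tree is height-balanced if, at every node, |h(left) - h(right)| <= 1 (empty subtree has height -1).
Bottom-up per-node check:
  node 12: h_left=-1, h_right=-1, diff=0 [OK], height=0
  node 23: h_left=-1, h_right=-1, diff=0 [OK], height=0
  node 16: h_left=0, h_right=0, diff=0 [OK], height=1
  node 26: h_left=1, h_right=-1, diff=2 [FAIL (|1--1|=2 > 1)], height=2
  node 28: h_left=2, h_right=-1, diff=3 [FAIL (|2--1|=3 > 1)], height=3
  node 42: h_left=-1, h_right=-1, diff=0 [OK], height=0
  node 30: h_left=3, h_right=0, diff=3 [FAIL (|3-0|=3 > 1)], height=4
  node 47: h_left=4, h_right=-1, diff=5 [FAIL (|4--1|=5 > 1)], height=5
  node 4: h_left=-1, h_right=5, diff=6 [FAIL (|-1-5|=6 > 1)], height=6
Node 26 violates the condition: |1 - -1| = 2 > 1.
Result: Not balanced


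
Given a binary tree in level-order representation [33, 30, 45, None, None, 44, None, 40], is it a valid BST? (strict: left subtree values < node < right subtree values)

Level-order array: [33, 30, 45, None, None, 44, None, 40]
Validate using subtree bounds (lo, hi): at each node, require lo < value < hi,
then recurse left with hi=value and right with lo=value.
Preorder trace (stopping at first violation):
  at node 33 with bounds (-inf, +inf): OK
  at node 30 with bounds (-inf, 33): OK
  at node 45 with bounds (33, +inf): OK
  at node 44 with bounds (33, 45): OK
  at node 40 with bounds (33, 44): OK
No violation found at any node.
Result: Valid BST


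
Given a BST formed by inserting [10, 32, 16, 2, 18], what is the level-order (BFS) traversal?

Tree insertion order: [10, 32, 16, 2, 18]
Tree (level-order array): [10, 2, 32, None, None, 16, None, None, 18]
BFS from the root, enqueuing left then right child of each popped node:
  queue [10] -> pop 10, enqueue [2, 32], visited so far: [10]
  queue [2, 32] -> pop 2, enqueue [none], visited so far: [10, 2]
  queue [32] -> pop 32, enqueue [16], visited so far: [10, 2, 32]
  queue [16] -> pop 16, enqueue [18], visited so far: [10, 2, 32, 16]
  queue [18] -> pop 18, enqueue [none], visited so far: [10, 2, 32, 16, 18]
Result: [10, 2, 32, 16, 18]


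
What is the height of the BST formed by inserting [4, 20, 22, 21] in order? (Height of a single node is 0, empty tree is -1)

Insertion order: [4, 20, 22, 21]
Tree (level-order array): [4, None, 20, None, 22, 21]
Compute height bottom-up (empty subtree = -1):
  height(21) = 1 + max(-1, -1) = 0
  height(22) = 1 + max(0, -1) = 1
  height(20) = 1 + max(-1, 1) = 2
  height(4) = 1 + max(-1, 2) = 3
Height = 3


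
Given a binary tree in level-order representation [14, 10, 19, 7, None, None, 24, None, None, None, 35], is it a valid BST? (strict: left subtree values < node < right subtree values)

Level-order array: [14, 10, 19, 7, None, None, 24, None, None, None, 35]
Validate using subtree bounds (lo, hi): at each node, require lo < value < hi,
then recurse left with hi=value and right with lo=value.
Preorder trace (stopping at first violation):
  at node 14 with bounds (-inf, +inf): OK
  at node 10 with bounds (-inf, 14): OK
  at node 7 with bounds (-inf, 10): OK
  at node 19 with bounds (14, +inf): OK
  at node 24 with bounds (19, +inf): OK
  at node 35 with bounds (24, +inf): OK
No violation found at any node.
Result: Valid BST


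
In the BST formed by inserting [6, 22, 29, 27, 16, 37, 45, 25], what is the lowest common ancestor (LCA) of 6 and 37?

Tree insertion order: [6, 22, 29, 27, 16, 37, 45, 25]
Tree (level-order array): [6, None, 22, 16, 29, None, None, 27, 37, 25, None, None, 45]
In a BST, the LCA of p=6, q=37 is the first node v on the
root-to-leaf path with p <= v <= q (go left if both < v, right if both > v).
Walk from root:
  at 6: 6 <= 6 <= 37, this is the LCA
LCA = 6


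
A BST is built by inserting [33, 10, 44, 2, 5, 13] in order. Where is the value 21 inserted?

Starting tree (level order): [33, 10, 44, 2, 13, None, None, None, 5]
Insertion path: 33 -> 10 -> 13
Result: insert 21 as right child of 13
Final tree (level order): [33, 10, 44, 2, 13, None, None, None, 5, None, 21]


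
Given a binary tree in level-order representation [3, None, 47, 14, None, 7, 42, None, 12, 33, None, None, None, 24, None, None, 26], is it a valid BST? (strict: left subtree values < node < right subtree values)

Level-order array: [3, None, 47, 14, None, 7, 42, None, 12, 33, None, None, None, 24, None, None, 26]
Validate using subtree bounds (lo, hi): at each node, require lo < value < hi,
then recurse left with hi=value and right with lo=value.
Preorder trace (stopping at first violation):
  at node 3 with bounds (-inf, +inf): OK
  at node 47 with bounds (3, +inf): OK
  at node 14 with bounds (3, 47): OK
  at node 7 with bounds (3, 14): OK
  at node 12 with bounds (7, 14): OK
  at node 42 with bounds (14, 47): OK
  at node 33 with bounds (14, 42): OK
  at node 24 with bounds (14, 33): OK
  at node 26 with bounds (24, 33): OK
No violation found at any node.
Result: Valid BST


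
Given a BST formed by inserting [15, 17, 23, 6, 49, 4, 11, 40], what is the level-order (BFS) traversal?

Tree insertion order: [15, 17, 23, 6, 49, 4, 11, 40]
Tree (level-order array): [15, 6, 17, 4, 11, None, 23, None, None, None, None, None, 49, 40]
BFS from the root, enqueuing left then right child of each popped node:
  queue [15] -> pop 15, enqueue [6, 17], visited so far: [15]
  queue [6, 17] -> pop 6, enqueue [4, 11], visited so far: [15, 6]
  queue [17, 4, 11] -> pop 17, enqueue [23], visited so far: [15, 6, 17]
  queue [4, 11, 23] -> pop 4, enqueue [none], visited so far: [15, 6, 17, 4]
  queue [11, 23] -> pop 11, enqueue [none], visited so far: [15, 6, 17, 4, 11]
  queue [23] -> pop 23, enqueue [49], visited so far: [15, 6, 17, 4, 11, 23]
  queue [49] -> pop 49, enqueue [40], visited so far: [15, 6, 17, 4, 11, 23, 49]
  queue [40] -> pop 40, enqueue [none], visited so far: [15, 6, 17, 4, 11, 23, 49, 40]
Result: [15, 6, 17, 4, 11, 23, 49, 40]


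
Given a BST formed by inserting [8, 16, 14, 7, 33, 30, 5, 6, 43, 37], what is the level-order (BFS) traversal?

Tree insertion order: [8, 16, 14, 7, 33, 30, 5, 6, 43, 37]
Tree (level-order array): [8, 7, 16, 5, None, 14, 33, None, 6, None, None, 30, 43, None, None, None, None, 37]
BFS from the root, enqueuing left then right child of each popped node:
  queue [8] -> pop 8, enqueue [7, 16], visited so far: [8]
  queue [7, 16] -> pop 7, enqueue [5], visited so far: [8, 7]
  queue [16, 5] -> pop 16, enqueue [14, 33], visited so far: [8, 7, 16]
  queue [5, 14, 33] -> pop 5, enqueue [6], visited so far: [8, 7, 16, 5]
  queue [14, 33, 6] -> pop 14, enqueue [none], visited so far: [8, 7, 16, 5, 14]
  queue [33, 6] -> pop 33, enqueue [30, 43], visited so far: [8, 7, 16, 5, 14, 33]
  queue [6, 30, 43] -> pop 6, enqueue [none], visited so far: [8, 7, 16, 5, 14, 33, 6]
  queue [30, 43] -> pop 30, enqueue [none], visited so far: [8, 7, 16, 5, 14, 33, 6, 30]
  queue [43] -> pop 43, enqueue [37], visited so far: [8, 7, 16, 5, 14, 33, 6, 30, 43]
  queue [37] -> pop 37, enqueue [none], visited so far: [8, 7, 16, 5, 14, 33, 6, 30, 43, 37]
Result: [8, 7, 16, 5, 14, 33, 6, 30, 43, 37]


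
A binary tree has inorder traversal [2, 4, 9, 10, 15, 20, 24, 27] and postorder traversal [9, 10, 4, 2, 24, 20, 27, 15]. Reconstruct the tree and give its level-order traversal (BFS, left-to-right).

Inorder:   [2, 4, 9, 10, 15, 20, 24, 27]
Postorder: [9, 10, 4, 2, 24, 20, 27, 15]
Algorithm: postorder visits root last, so walk postorder right-to-left;
each value is the root of the current inorder slice — split it at that
value, recurse on the right subtree first, then the left.
Recursive splits:
  root=15; inorder splits into left=[2, 4, 9, 10], right=[20, 24, 27]
  root=27; inorder splits into left=[20, 24], right=[]
  root=20; inorder splits into left=[], right=[24]
  root=24; inorder splits into left=[], right=[]
  root=2; inorder splits into left=[], right=[4, 9, 10]
  root=4; inorder splits into left=[], right=[9, 10]
  root=10; inorder splits into left=[9], right=[]
  root=9; inorder splits into left=[], right=[]
Reconstructed level-order: [15, 2, 27, 4, 20, 10, 24, 9]


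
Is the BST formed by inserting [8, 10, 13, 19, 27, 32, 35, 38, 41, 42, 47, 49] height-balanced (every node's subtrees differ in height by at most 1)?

Tree (level-order array): [8, None, 10, None, 13, None, 19, None, 27, None, 32, None, 35, None, 38, None, 41, None, 42, None, 47, None, 49]
Definition: a tree is height-balanced if, at every node, |h(left) - h(right)| <= 1 (empty subtree has height -1).
Bottom-up per-node check:
  node 49: h_left=-1, h_right=-1, diff=0 [OK], height=0
  node 47: h_left=-1, h_right=0, diff=1 [OK], height=1
  node 42: h_left=-1, h_right=1, diff=2 [FAIL (|-1-1|=2 > 1)], height=2
  node 41: h_left=-1, h_right=2, diff=3 [FAIL (|-1-2|=3 > 1)], height=3
  node 38: h_left=-1, h_right=3, diff=4 [FAIL (|-1-3|=4 > 1)], height=4
  node 35: h_left=-1, h_right=4, diff=5 [FAIL (|-1-4|=5 > 1)], height=5
  node 32: h_left=-1, h_right=5, diff=6 [FAIL (|-1-5|=6 > 1)], height=6
  node 27: h_left=-1, h_right=6, diff=7 [FAIL (|-1-6|=7 > 1)], height=7
  node 19: h_left=-1, h_right=7, diff=8 [FAIL (|-1-7|=8 > 1)], height=8
  node 13: h_left=-1, h_right=8, diff=9 [FAIL (|-1-8|=9 > 1)], height=9
  node 10: h_left=-1, h_right=9, diff=10 [FAIL (|-1-9|=10 > 1)], height=10
  node 8: h_left=-1, h_right=10, diff=11 [FAIL (|-1-10|=11 > 1)], height=11
Node 42 violates the condition: |-1 - 1| = 2 > 1.
Result: Not balanced


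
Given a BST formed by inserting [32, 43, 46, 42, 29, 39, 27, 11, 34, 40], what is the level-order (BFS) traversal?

Tree insertion order: [32, 43, 46, 42, 29, 39, 27, 11, 34, 40]
Tree (level-order array): [32, 29, 43, 27, None, 42, 46, 11, None, 39, None, None, None, None, None, 34, 40]
BFS from the root, enqueuing left then right child of each popped node:
  queue [32] -> pop 32, enqueue [29, 43], visited so far: [32]
  queue [29, 43] -> pop 29, enqueue [27], visited so far: [32, 29]
  queue [43, 27] -> pop 43, enqueue [42, 46], visited so far: [32, 29, 43]
  queue [27, 42, 46] -> pop 27, enqueue [11], visited so far: [32, 29, 43, 27]
  queue [42, 46, 11] -> pop 42, enqueue [39], visited so far: [32, 29, 43, 27, 42]
  queue [46, 11, 39] -> pop 46, enqueue [none], visited so far: [32, 29, 43, 27, 42, 46]
  queue [11, 39] -> pop 11, enqueue [none], visited so far: [32, 29, 43, 27, 42, 46, 11]
  queue [39] -> pop 39, enqueue [34, 40], visited so far: [32, 29, 43, 27, 42, 46, 11, 39]
  queue [34, 40] -> pop 34, enqueue [none], visited so far: [32, 29, 43, 27, 42, 46, 11, 39, 34]
  queue [40] -> pop 40, enqueue [none], visited so far: [32, 29, 43, 27, 42, 46, 11, 39, 34, 40]
Result: [32, 29, 43, 27, 42, 46, 11, 39, 34, 40]


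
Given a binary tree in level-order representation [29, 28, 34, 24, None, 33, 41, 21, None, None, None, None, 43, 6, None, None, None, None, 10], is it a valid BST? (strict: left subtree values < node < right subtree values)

Level-order array: [29, 28, 34, 24, None, 33, 41, 21, None, None, None, None, 43, 6, None, None, None, None, 10]
Validate using subtree bounds (lo, hi): at each node, require lo < value < hi,
then recurse left with hi=value and right with lo=value.
Preorder trace (stopping at first violation):
  at node 29 with bounds (-inf, +inf): OK
  at node 28 with bounds (-inf, 29): OK
  at node 24 with bounds (-inf, 28): OK
  at node 21 with bounds (-inf, 24): OK
  at node 6 with bounds (-inf, 21): OK
  at node 10 with bounds (6, 21): OK
  at node 34 with bounds (29, +inf): OK
  at node 33 with bounds (29, 34): OK
  at node 41 with bounds (34, +inf): OK
  at node 43 with bounds (41, +inf): OK
No violation found at any node.
Result: Valid BST


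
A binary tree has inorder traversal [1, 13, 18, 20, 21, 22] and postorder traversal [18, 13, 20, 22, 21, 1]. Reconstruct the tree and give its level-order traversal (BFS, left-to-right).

Inorder:   [1, 13, 18, 20, 21, 22]
Postorder: [18, 13, 20, 22, 21, 1]
Algorithm: postorder visits root last, so walk postorder right-to-left;
each value is the root of the current inorder slice — split it at that
value, recurse on the right subtree first, then the left.
Recursive splits:
  root=1; inorder splits into left=[], right=[13, 18, 20, 21, 22]
  root=21; inorder splits into left=[13, 18, 20], right=[22]
  root=22; inorder splits into left=[], right=[]
  root=20; inorder splits into left=[13, 18], right=[]
  root=13; inorder splits into left=[], right=[18]
  root=18; inorder splits into left=[], right=[]
Reconstructed level-order: [1, 21, 20, 22, 13, 18]


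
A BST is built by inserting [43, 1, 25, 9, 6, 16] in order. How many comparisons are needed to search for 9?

Search path for 9: 43 -> 1 -> 25 -> 9
Found: True
Comparisons: 4


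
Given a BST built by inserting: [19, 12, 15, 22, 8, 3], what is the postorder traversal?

Tree insertion order: [19, 12, 15, 22, 8, 3]
Tree (level-order array): [19, 12, 22, 8, 15, None, None, 3]
Postorder traversal: [3, 8, 15, 12, 22, 19]


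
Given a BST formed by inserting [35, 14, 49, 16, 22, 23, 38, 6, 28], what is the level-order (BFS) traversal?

Tree insertion order: [35, 14, 49, 16, 22, 23, 38, 6, 28]
Tree (level-order array): [35, 14, 49, 6, 16, 38, None, None, None, None, 22, None, None, None, 23, None, 28]
BFS from the root, enqueuing left then right child of each popped node:
  queue [35] -> pop 35, enqueue [14, 49], visited so far: [35]
  queue [14, 49] -> pop 14, enqueue [6, 16], visited so far: [35, 14]
  queue [49, 6, 16] -> pop 49, enqueue [38], visited so far: [35, 14, 49]
  queue [6, 16, 38] -> pop 6, enqueue [none], visited so far: [35, 14, 49, 6]
  queue [16, 38] -> pop 16, enqueue [22], visited so far: [35, 14, 49, 6, 16]
  queue [38, 22] -> pop 38, enqueue [none], visited so far: [35, 14, 49, 6, 16, 38]
  queue [22] -> pop 22, enqueue [23], visited so far: [35, 14, 49, 6, 16, 38, 22]
  queue [23] -> pop 23, enqueue [28], visited so far: [35, 14, 49, 6, 16, 38, 22, 23]
  queue [28] -> pop 28, enqueue [none], visited so far: [35, 14, 49, 6, 16, 38, 22, 23, 28]
Result: [35, 14, 49, 6, 16, 38, 22, 23, 28]


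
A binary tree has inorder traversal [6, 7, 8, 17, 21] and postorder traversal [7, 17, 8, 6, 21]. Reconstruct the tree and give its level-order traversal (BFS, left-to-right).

Inorder:   [6, 7, 8, 17, 21]
Postorder: [7, 17, 8, 6, 21]
Algorithm: postorder visits root last, so walk postorder right-to-left;
each value is the root of the current inorder slice — split it at that
value, recurse on the right subtree first, then the left.
Recursive splits:
  root=21; inorder splits into left=[6, 7, 8, 17], right=[]
  root=6; inorder splits into left=[], right=[7, 8, 17]
  root=8; inorder splits into left=[7], right=[17]
  root=17; inorder splits into left=[], right=[]
  root=7; inorder splits into left=[], right=[]
Reconstructed level-order: [21, 6, 8, 7, 17]


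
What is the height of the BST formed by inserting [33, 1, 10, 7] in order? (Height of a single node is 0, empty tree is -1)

Insertion order: [33, 1, 10, 7]
Tree (level-order array): [33, 1, None, None, 10, 7]
Compute height bottom-up (empty subtree = -1):
  height(7) = 1 + max(-1, -1) = 0
  height(10) = 1 + max(0, -1) = 1
  height(1) = 1 + max(-1, 1) = 2
  height(33) = 1 + max(2, -1) = 3
Height = 3


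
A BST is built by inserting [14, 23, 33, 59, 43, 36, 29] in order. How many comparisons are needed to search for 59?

Search path for 59: 14 -> 23 -> 33 -> 59
Found: True
Comparisons: 4


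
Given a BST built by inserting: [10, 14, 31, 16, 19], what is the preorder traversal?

Tree insertion order: [10, 14, 31, 16, 19]
Tree (level-order array): [10, None, 14, None, 31, 16, None, None, 19]
Preorder traversal: [10, 14, 31, 16, 19]


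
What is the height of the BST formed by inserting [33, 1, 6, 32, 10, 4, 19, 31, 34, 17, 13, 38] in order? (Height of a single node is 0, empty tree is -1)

Insertion order: [33, 1, 6, 32, 10, 4, 19, 31, 34, 17, 13, 38]
Tree (level-order array): [33, 1, 34, None, 6, None, 38, 4, 32, None, None, None, None, 10, None, None, 19, 17, 31, 13]
Compute height bottom-up (empty subtree = -1):
  height(4) = 1 + max(-1, -1) = 0
  height(13) = 1 + max(-1, -1) = 0
  height(17) = 1 + max(0, -1) = 1
  height(31) = 1 + max(-1, -1) = 0
  height(19) = 1 + max(1, 0) = 2
  height(10) = 1 + max(-1, 2) = 3
  height(32) = 1 + max(3, -1) = 4
  height(6) = 1 + max(0, 4) = 5
  height(1) = 1 + max(-1, 5) = 6
  height(38) = 1 + max(-1, -1) = 0
  height(34) = 1 + max(-1, 0) = 1
  height(33) = 1 + max(6, 1) = 7
Height = 7


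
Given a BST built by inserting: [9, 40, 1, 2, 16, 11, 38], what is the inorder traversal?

Tree insertion order: [9, 40, 1, 2, 16, 11, 38]
Tree (level-order array): [9, 1, 40, None, 2, 16, None, None, None, 11, 38]
Inorder traversal: [1, 2, 9, 11, 16, 38, 40]


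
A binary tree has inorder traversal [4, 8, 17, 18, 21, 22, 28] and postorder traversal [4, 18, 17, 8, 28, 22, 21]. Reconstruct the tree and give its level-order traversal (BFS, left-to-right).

Inorder:   [4, 8, 17, 18, 21, 22, 28]
Postorder: [4, 18, 17, 8, 28, 22, 21]
Algorithm: postorder visits root last, so walk postorder right-to-left;
each value is the root of the current inorder slice — split it at that
value, recurse on the right subtree first, then the left.
Recursive splits:
  root=21; inorder splits into left=[4, 8, 17, 18], right=[22, 28]
  root=22; inorder splits into left=[], right=[28]
  root=28; inorder splits into left=[], right=[]
  root=8; inorder splits into left=[4], right=[17, 18]
  root=17; inorder splits into left=[], right=[18]
  root=18; inorder splits into left=[], right=[]
  root=4; inorder splits into left=[], right=[]
Reconstructed level-order: [21, 8, 22, 4, 17, 28, 18]


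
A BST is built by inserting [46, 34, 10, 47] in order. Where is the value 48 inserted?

Starting tree (level order): [46, 34, 47, 10]
Insertion path: 46 -> 47
Result: insert 48 as right child of 47
Final tree (level order): [46, 34, 47, 10, None, None, 48]
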